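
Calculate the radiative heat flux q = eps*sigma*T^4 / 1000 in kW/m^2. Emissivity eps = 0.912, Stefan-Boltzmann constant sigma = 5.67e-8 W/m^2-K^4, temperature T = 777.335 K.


T^4 = 3.6512e+11
q = 0.912 * 5.67e-8 * 3.6512e+11 / 1000 = 18.880 kW/m^2

18.880 kW/m^2


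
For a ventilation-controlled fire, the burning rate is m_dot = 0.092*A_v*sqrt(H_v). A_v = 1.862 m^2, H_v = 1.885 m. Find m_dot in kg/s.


sqrt(H_v) = 1.3730
m_dot = 0.092 * 1.862 * 1.3730 = 0.23519 kg/s

0.23519 kg/s


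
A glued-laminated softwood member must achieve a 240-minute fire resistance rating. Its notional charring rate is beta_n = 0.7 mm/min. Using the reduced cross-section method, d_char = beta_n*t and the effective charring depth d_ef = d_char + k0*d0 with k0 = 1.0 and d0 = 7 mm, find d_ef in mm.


d_char = 0.7 * 240 = 168 mm
d_ef = 168 + 1.0*7 = 175 mm

175 mm


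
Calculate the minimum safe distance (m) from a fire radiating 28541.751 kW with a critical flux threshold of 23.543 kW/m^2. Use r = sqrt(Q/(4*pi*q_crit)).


4*pi*q_crit = 295.85
Q/(4*pi*q_crit) = 96.474
r = sqrt(96.474) = 9.8221 m

9.8221 m


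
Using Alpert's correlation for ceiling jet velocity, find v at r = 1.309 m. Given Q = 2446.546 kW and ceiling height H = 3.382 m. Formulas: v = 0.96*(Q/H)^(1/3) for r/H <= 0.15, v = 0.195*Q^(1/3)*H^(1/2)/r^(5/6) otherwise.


r/H = 1.309 / 3.382 = 0.38705
r/H > 0.15, so v = 0.195*Q^(1/3)*H^(1/2)/r^(5/6)
Q^(1/3) = 13.475
H^(1/2) = 1.8390
r^(5/6) = 1.2516
v = 0.195 * 13.475 * 1.8390 / 1.2516 = 3.8609 m/s

3.8609 m/s


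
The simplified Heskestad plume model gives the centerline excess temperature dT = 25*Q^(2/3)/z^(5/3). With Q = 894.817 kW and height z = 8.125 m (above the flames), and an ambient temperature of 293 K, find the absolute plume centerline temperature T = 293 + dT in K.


Q^(2/3) = 92.859
z^(5/3) = 32.838
dT = 25 * 92.859 / 32.838 = 70.695 K
T = 293 + 70.695 = 363.70 K

363.70 K


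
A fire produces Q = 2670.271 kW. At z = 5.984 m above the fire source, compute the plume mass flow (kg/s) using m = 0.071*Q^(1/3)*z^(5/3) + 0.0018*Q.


Q^(1/3) = 13.873
z^(5/3) = 19.724
First term = 0.071 * 13.873 * 19.724 = 19.428
Second term = 0.0018 * 2670.271 = 4.8065
m = 24.235 kg/s

24.235 kg/s


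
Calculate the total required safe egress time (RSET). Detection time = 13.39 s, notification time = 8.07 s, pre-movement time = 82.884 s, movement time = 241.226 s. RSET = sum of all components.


Total = 13.39 + 8.07 + 82.884 + 241.226 = 345.57 s

345.57 s


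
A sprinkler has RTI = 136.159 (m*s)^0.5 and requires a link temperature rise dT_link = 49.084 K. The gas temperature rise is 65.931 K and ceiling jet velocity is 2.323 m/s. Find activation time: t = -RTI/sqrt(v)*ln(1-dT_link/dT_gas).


dT_link/dT_gas = 0.74448
ln(1 - 0.74448) = -1.3644
t = -136.159 / sqrt(2.323) * -1.3644 = 121.89 s

121.89 s


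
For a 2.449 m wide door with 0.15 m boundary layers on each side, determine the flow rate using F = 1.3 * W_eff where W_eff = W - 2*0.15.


W_eff = 2.449 - 0.30 = 2.149 m
F = 1.3 * 2.149 = 2.7937 persons/s

2.7937 persons/s


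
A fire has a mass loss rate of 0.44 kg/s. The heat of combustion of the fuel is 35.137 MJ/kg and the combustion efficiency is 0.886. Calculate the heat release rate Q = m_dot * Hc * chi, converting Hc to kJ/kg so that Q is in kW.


Hc = 35.137 MJ/kg = 35.137 * 1000 kJ/kg = 35137 kJ/kg
Q = 0.44 kg/s * 35137 kJ/kg * 0.886 = 13698 kW

13698 kW


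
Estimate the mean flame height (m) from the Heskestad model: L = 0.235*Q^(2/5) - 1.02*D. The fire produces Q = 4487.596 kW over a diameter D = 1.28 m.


Q^(2/5) = 28.894
0.235 * Q^(2/5) = 6.7901
1.02 * D = 1.3056
L = 5.4845 m

5.4845 m


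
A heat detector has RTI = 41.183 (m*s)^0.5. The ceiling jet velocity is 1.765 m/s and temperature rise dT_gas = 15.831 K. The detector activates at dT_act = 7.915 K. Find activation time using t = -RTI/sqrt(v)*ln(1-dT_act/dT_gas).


dT_act/dT_gas = 0.49997
ln(1 - 0.49997) = -0.69308
t = -41.183 / sqrt(1.765) * -0.69308 = 21.485 s

21.485 s


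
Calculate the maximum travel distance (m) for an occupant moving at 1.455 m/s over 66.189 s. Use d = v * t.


d = 1.455 * 66.189 = 96.305 m

96.305 m


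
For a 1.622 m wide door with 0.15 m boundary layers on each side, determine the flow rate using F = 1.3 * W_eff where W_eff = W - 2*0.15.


W_eff = 1.622 - 0.30 = 1.322 m
F = 1.3 * 1.322 = 1.7186 persons/s

1.7186 persons/s


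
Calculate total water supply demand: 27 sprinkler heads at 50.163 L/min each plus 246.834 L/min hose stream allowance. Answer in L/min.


Sprinkler demand = 27 * 50.163 = 1354.401 L/min
Total = 1354.401 + 246.834 = 1601.235 L/min

1601.235 L/min


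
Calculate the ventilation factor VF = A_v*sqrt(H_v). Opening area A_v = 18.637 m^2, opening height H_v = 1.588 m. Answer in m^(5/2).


sqrt(H_v) = 1.2602
VF = 18.637 * 1.2602 = 23.486 m^(5/2)

23.486 m^(5/2)


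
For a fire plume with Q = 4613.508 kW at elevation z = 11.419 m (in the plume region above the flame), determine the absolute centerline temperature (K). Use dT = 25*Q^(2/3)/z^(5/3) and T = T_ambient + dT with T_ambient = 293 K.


Q^(2/3) = 277.13
z^(5/3) = 57.905
dT = 25 * 277.13 / 57.905 = 119.65 K
T = 293 + 119.65 = 412.65 K

412.65 K


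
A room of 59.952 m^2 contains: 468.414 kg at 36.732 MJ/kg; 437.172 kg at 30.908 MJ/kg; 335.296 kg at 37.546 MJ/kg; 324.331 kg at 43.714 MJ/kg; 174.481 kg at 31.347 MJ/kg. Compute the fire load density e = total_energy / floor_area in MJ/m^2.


Total energy = 468.414*36.732 + 437.172*30.908 + 335.296*37.546 + 324.331*43.714 + 174.481*31.347
= 17205.78 + 13512.11 + 12589.02 + 14177.81 + 5469.456
= 62954.18 MJ
e = 62954.18 / 59.952 = 1050.1 MJ/m^2

1050.1 MJ/m^2


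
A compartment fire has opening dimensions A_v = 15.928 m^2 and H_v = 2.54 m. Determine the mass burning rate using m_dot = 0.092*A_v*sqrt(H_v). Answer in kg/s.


sqrt(H_v) = 1.5937
m_dot = 0.092 * 15.928 * 1.5937 = 2.3354 kg/s

2.3354 kg/s


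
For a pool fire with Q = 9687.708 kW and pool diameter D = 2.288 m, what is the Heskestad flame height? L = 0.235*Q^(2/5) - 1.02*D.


Q^(2/5) = 39.309
0.235 * Q^(2/5) = 9.2375
1.02 * D = 2.3338
L = 6.9038 m

6.9038 m


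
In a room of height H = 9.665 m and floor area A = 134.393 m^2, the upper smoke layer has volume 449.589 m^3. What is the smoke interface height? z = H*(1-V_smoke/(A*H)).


V/(A*H) = 0.34613
1 - 0.34613 = 0.65387
z = 9.665 * 0.65387 = 6.3197 m

6.3197 m


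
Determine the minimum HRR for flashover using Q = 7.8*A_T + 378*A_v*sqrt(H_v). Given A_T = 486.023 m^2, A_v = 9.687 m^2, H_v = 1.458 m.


7.8*A_T = 3791.0
sqrt(H_v) = 1.2075
378*A_v*sqrt(H_v) = 4421.4
Q = 3791.0 + 4421.4 = 8212.4 kW

8212.4 kW


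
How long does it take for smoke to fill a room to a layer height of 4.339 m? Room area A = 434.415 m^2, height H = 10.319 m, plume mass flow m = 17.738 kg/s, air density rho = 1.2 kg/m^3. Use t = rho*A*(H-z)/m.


H - z = 5.98 m
t = 1.2 * 434.415 * 5.98 / 17.738 = 175.74 s

175.74 s


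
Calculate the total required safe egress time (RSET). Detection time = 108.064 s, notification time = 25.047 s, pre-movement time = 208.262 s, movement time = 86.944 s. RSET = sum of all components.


Total = 108.064 + 25.047 + 208.262 + 86.944 = 428.317 s

428.317 s


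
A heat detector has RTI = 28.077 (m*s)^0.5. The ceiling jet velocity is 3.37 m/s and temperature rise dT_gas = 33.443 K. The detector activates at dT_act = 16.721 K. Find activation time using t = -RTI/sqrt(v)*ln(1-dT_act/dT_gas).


dT_act/dT_gas = 0.49999
ln(1 - 0.49999) = -0.69312
t = -28.077 / sqrt(3.37) * -0.69312 = 10.601 s

10.601 s


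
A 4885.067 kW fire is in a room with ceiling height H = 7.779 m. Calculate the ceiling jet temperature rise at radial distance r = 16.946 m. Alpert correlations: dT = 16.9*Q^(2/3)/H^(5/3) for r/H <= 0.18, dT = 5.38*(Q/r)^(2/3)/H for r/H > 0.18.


r/H = 16.946 / 7.779 = 2.1784
r/H > 0.18, so dT = 5.38*(Q/r)^(2/3)/H
Q/r = 288.27
(Q/r)^(2/3) = 43.638
dT = 5.38 * 43.638 / 7.779 = 30.181 K

30.181 K


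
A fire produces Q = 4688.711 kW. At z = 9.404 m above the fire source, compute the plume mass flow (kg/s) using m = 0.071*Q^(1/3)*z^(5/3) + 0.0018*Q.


Q^(1/3) = 16.737
z^(5/3) = 41.897
First term = 0.071 * 16.737 * 41.897 = 49.789
Second term = 0.0018 * 4688.711 = 8.4397
m = 58.228 kg/s

58.228 kg/s


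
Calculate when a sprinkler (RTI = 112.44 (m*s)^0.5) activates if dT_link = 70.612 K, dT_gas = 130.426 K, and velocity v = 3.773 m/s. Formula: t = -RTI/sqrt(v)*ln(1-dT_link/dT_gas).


dT_link/dT_gas = 0.54140
ln(1 - 0.54140) = -0.77957
t = -112.44 / sqrt(3.773) * -0.77957 = 45.126 s

45.126 s


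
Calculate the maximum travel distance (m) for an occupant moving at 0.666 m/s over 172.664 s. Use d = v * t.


d = 0.666 * 172.664 = 114.99 m

114.99 m


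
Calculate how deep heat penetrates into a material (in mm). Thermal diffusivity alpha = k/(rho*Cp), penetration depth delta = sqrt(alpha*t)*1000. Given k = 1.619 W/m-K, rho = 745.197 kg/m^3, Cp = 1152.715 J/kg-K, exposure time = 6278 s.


alpha = 1.619 / (745.197 * 1152.715) = 1.8848e-06 m^2/s
alpha * t = 0.011832
delta = sqrt(0.011832) * 1000 = 108.78 mm

108.78 mm


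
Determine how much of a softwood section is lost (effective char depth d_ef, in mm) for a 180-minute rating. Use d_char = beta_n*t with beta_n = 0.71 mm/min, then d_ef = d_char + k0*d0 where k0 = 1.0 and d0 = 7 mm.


d_char = 0.71 * 180 = 127.8 mm
d_ef = 127.8 + 1.0*7 = 134.8 mm

134.8 mm


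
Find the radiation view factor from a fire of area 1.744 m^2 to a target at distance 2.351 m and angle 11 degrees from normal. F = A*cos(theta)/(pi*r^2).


cos(11 deg) = 0.98163
pi*r^2 = 17.364
F = 1.744 * 0.98163 / 17.364 = 0.098591

0.098591


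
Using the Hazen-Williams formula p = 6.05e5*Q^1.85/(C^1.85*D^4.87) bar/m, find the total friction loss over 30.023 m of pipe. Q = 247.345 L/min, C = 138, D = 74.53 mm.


Q^1.85 = 26768
C^1.85 = 9094.4
D^4.87 = 1.3130e+09
p/m = 0.0013562 bar/m
p_total = 0.0013562 * 30.023 = 0.040718 bar

0.040718 bar


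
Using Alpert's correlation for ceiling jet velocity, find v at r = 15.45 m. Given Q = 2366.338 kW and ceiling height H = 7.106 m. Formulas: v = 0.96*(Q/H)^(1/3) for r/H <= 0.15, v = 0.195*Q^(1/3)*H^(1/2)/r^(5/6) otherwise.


r/H = 15.45 / 7.106 = 2.1742
r/H > 0.15, so v = 0.195*Q^(1/3)*H^(1/2)/r^(5/6)
Q^(1/3) = 13.326
H^(1/2) = 2.6657
r^(5/6) = 9.7898
v = 0.195 * 13.326 * 2.6657 / 9.7898 = 0.70756 m/s

0.70756 m/s


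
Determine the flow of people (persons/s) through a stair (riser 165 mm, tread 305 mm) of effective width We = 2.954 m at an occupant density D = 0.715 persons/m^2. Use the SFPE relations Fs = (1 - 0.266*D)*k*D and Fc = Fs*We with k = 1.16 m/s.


1 - 0.266*D = 1 - 0.266*0.715 = 0.80981
Fs = 0.80981 * 1.16 * 0.715 = 0.67166 persons/(s*m)
Fc = 0.67166 * 2.954 = 1.9841 persons/s

1.9841 persons/s


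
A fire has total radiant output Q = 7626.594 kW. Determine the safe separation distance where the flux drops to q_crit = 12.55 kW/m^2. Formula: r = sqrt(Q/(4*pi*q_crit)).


4*pi*q_crit = 157.71
Q/(4*pi*q_crit) = 48.359
r = sqrt(48.359) = 6.9541 m

6.9541 m


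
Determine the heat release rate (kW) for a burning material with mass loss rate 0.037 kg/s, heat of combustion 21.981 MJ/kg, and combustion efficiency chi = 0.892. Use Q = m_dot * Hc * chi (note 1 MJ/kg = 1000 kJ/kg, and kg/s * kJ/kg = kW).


Hc = 21.981 MJ/kg = 21.981 * 1000 kJ/kg = 21981 kJ/kg
Q = 0.037 kg/s * 21981 kJ/kg * 0.892 = 725.46 kW

725.46 kW


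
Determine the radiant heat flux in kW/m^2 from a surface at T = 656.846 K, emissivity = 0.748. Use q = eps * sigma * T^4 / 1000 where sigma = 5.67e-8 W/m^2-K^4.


T^4 = 1.8615e+11
q = 0.748 * 5.67e-8 * 1.8615e+11 / 1000 = 7.8948 kW/m^2

7.8948 kW/m^2


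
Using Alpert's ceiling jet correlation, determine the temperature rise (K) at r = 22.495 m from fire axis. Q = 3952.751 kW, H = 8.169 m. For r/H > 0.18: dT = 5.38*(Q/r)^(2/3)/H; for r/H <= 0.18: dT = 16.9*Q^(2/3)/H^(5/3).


r/H = 22.495 / 8.169 = 2.7537
r/H > 0.18, so dT = 5.38*(Q/r)^(2/3)/H
Q/r = 175.72
(Q/r)^(2/3) = 31.372
dT = 5.38 * 31.372 / 8.169 = 20.661 K

20.661 K


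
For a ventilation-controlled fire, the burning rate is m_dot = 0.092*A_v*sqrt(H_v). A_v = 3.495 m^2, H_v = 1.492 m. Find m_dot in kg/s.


sqrt(H_v) = 1.2215
m_dot = 0.092 * 3.495 * 1.2215 = 0.39275 kg/s

0.39275 kg/s


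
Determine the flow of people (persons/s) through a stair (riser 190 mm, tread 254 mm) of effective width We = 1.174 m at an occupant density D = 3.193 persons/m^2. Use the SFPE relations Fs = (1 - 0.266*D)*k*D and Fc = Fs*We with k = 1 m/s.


1 - 0.266*D = 1 - 0.266*3.193 = 0.15066
Fs = 0.15066 * 1 * 3.193 = 0.48106 persons/(s*m)
Fc = 0.48106 * 1.174 = 0.56477 persons/s

0.56477 persons/s


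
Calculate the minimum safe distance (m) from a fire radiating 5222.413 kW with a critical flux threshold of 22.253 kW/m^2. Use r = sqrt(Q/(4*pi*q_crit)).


4*pi*q_crit = 279.64
Q/(4*pi*q_crit) = 18.676
r = sqrt(18.676) = 4.3215 m

4.3215 m


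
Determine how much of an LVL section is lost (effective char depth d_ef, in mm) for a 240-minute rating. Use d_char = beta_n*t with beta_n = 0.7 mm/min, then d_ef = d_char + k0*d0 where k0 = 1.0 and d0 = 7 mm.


d_char = 0.7 * 240 = 168 mm
d_ef = 168 + 1.0*7 = 175 mm

175 mm


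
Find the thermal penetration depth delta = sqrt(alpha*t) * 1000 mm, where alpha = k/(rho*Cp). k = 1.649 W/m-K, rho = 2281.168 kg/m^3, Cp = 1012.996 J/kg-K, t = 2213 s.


alpha = 1.649 / (2281.168 * 1012.996) = 7.1360e-07 m^2/s
alpha * t = 0.0015792
delta = sqrt(0.0015792) * 1000 = 39.739 mm

39.739 mm


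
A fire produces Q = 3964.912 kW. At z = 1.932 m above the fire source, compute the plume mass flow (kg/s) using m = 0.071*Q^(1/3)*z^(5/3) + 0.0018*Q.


Q^(1/3) = 15.827
z^(5/3) = 2.9969
First term = 0.071 * 15.827 * 2.9969 = 3.3678
Second term = 0.0018 * 3964.912 = 7.1368
m = 10.505 kg/s

10.505 kg/s


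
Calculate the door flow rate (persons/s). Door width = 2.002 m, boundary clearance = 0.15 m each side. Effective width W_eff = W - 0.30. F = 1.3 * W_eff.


W_eff = 2.002 - 0.30 = 1.702 m
F = 1.3 * 1.702 = 2.2126 persons/s

2.2126 persons/s


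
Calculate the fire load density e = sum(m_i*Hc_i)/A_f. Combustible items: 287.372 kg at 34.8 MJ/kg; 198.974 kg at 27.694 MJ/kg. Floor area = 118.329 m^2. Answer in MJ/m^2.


Total energy = 287.372*34.8 + 198.974*27.694
= 10000.55 + 5510.386
= 15510.93 MJ
e = 15510.93 / 118.329 = 131.08 MJ/m^2

131.08 MJ/m^2


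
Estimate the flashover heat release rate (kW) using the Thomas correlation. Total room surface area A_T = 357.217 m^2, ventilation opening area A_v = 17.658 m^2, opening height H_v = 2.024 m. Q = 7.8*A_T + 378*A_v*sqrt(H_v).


7.8*A_T = 2786.3
sqrt(H_v) = 1.4227
378*A_v*sqrt(H_v) = 9496.0
Q = 2786.3 + 9496.0 = 12282 kW

12282 kW


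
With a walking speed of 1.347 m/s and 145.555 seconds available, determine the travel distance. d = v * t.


d = 1.347 * 145.555 = 196.06 m

196.06 m


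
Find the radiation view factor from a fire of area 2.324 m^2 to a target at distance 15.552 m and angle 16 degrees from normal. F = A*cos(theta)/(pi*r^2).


cos(16 deg) = 0.96126
pi*r^2 = 759.84
F = 2.324 * 0.96126 / 759.84 = 0.0029401

0.0029401


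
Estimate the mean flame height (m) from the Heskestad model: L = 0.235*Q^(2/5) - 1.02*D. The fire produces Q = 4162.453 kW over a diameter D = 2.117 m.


Q^(2/5) = 28.038
0.235 * Q^(2/5) = 6.5888
1.02 * D = 2.1593
L = 4.4295 m

4.4295 m


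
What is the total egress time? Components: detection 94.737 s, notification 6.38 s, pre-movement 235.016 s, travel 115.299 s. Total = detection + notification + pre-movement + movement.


Total = 94.737 + 6.38 + 235.016 + 115.299 = 451.432 s

451.432 s


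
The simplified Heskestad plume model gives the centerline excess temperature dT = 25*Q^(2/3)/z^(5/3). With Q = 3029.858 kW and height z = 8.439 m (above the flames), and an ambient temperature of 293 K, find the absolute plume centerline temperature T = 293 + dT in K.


Q^(2/3) = 209.39
z^(5/3) = 34.980
dT = 25 * 209.39 / 34.980 = 149.65 K
T = 293 + 149.65 = 442.65 K

442.65 K


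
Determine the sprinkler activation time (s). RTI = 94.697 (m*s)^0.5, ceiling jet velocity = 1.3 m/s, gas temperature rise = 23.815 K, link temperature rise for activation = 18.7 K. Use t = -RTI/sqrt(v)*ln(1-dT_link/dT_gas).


dT_link/dT_gas = 0.78522
ln(1 - 0.78522) = -1.5381
t = -94.697 / sqrt(1.3) * -1.5381 = 127.75 s

127.75 s


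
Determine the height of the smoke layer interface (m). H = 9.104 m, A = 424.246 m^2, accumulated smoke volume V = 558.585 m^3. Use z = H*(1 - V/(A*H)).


V/(A*H) = 0.14462
1 - 0.14462 = 0.85538
z = 9.104 * 0.85538 = 7.7873 m

7.7873 m


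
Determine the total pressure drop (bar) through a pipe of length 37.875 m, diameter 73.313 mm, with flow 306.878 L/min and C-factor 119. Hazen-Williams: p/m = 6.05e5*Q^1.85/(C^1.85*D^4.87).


Q^1.85 = 39892
C^1.85 = 6914.5
D^4.87 = 1.2118e+09
p/m = 0.0028804 bar/m
p_total = 0.0028804 * 37.875 = 0.10909 bar

0.10909 bar


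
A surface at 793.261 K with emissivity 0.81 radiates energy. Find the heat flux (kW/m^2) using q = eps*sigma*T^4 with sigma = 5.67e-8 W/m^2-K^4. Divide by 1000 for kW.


T^4 = 3.9597e+11
q = 0.81 * 5.67e-8 * 3.9597e+11 / 1000 = 18.186 kW/m^2

18.186 kW/m^2


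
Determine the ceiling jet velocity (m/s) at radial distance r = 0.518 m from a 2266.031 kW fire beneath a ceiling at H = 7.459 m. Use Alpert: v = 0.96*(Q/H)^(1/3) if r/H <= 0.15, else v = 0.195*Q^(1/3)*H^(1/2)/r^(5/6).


r/H = 0.518 / 7.459 = 0.069446
r/H <= 0.15, so v = 0.96*(Q/H)^(1/3)
Q/H = 303.80
(Q/H)^(1/3) = 6.7225
v = 0.96 * 6.7225 = 6.4536 m/s

6.4536 m/s


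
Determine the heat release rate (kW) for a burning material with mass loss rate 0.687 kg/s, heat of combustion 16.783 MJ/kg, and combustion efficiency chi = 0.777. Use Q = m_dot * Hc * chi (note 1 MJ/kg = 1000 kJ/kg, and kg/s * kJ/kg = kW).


Hc = 16.783 MJ/kg = 16.783 * 1000 kJ/kg = 16783 kJ/kg
Q = 0.687 kg/s * 16783 kJ/kg * 0.777 = 8958.7 kW

8958.7 kW


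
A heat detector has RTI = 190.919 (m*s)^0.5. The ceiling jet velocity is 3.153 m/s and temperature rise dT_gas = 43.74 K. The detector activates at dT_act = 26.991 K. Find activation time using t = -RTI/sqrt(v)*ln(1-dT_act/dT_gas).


dT_act/dT_gas = 0.61708
ln(1 - 0.61708) = -0.95992
t = -190.919 / sqrt(3.153) * -0.95992 = 103.21 s

103.21 s


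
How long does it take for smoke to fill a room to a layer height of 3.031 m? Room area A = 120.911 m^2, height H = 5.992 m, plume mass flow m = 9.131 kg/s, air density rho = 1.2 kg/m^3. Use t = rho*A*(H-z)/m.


H - z = 2.961 m
t = 1.2 * 120.911 * 2.961 / 9.131 = 47.051 s

47.051 s


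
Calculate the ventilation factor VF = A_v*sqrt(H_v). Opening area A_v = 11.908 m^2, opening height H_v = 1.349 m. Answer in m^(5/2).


sqrt(H_v) = 1.1615
VF = 11.908 * 1.1615 = 13.831 m^(5/2)

13.831 m^(5/2)


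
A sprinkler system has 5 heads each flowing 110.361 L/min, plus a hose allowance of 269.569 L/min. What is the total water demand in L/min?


Sprinkler demand = 5 * 110.361 = 551.805 L/min
Total = 551.805 + 269.569 = 821.374 L/min

821.374 L/min


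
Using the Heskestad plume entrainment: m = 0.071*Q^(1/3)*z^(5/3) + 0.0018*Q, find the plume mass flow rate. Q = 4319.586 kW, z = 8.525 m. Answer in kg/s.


Q^(1/3) = 16.286
z^(5/3) = 35.576
First term = 0.071 * 16.286 * 35.576 = 41.137
Second term = 0.0018 * 4319.586 = 7.7753
m = 48.912 kg/s

48.912 kg/s


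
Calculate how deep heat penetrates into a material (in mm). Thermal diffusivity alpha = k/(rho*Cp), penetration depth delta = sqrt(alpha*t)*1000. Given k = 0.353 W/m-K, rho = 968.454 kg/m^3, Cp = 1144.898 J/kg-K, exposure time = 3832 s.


alpha = 0.353 / (968.454 * 1144.898) = 3.1837e-07 m^2/s
alpha * t = 0.0012200
delta = sqrt(0.0012200) * 1000 = 34.928 mm

34.928 mm


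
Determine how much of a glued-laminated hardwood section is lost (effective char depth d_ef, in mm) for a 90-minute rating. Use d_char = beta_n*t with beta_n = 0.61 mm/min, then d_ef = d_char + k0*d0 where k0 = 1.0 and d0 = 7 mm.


d_char = 0.61 * 90 = 54.9 mm
d_ef = 54.9 + 1.0*7 = 61.9 mm

61.9 mm


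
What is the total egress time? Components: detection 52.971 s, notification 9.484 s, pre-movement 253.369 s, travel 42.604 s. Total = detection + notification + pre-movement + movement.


Total = 52.971 + 9.484 + 253.369 + 42.604 = 358.428 s

358.428 s


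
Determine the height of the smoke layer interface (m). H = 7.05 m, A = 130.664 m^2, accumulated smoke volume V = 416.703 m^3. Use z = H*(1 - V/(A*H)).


V/(A*H) = 0.45236
1 - 0.45236 = 0.54764
z = 7.05 * 0.54764 = 3.8609 m

3.8609 m


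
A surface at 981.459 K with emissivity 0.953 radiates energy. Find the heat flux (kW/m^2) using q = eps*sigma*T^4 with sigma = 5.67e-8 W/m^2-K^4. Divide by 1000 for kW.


T^4 = 9.2787e+11
q = 0.953 * 5.67e-8 * 9.2787e+11 / 1000 = 50.138 kW/m^2

50.138 kW/m^2


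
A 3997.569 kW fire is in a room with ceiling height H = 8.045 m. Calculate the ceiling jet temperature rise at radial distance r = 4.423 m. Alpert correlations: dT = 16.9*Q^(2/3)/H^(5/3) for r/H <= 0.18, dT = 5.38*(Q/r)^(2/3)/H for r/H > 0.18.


r/H = 4.423 / 8.045 = 0.54978
r/H > 0.18, so dT = 5.38*(Q/r)^(2/3)/H
Q/r = 903.81
(Q/r)^(2/3) = 93.480
dT = 5.38 * 93.480 / 8.045 = 62.514 K

62.514 K


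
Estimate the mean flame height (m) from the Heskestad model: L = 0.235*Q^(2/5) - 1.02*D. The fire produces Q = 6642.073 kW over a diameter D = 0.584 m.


Q^(2/5) = 33.800
0.235 * Q^(2/5) = 7.9431
1.02 * D = 0.59568
L = 7.3474 m

7.3474 m


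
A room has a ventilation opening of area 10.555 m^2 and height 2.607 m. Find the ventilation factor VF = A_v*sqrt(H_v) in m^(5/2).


sqrt(H_v) = 1.6146
VF = 10.555 * 1.6146 = 17.042 m^(5/2)

17.042 m^(5/2)


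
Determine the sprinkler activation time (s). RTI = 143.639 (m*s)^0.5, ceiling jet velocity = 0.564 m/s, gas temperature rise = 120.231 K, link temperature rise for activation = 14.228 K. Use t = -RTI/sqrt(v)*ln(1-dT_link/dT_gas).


dT_link/dT_gas = 0.11834
ln(1 - 0.11834) = -0.12595
t = -143.639 / sqrt(0.564) * -0.12595 = 24.089 s

24.089 s


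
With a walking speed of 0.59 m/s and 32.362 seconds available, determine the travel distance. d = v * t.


d = 0.59 * 32.362 = 19.094 m

19.094 m


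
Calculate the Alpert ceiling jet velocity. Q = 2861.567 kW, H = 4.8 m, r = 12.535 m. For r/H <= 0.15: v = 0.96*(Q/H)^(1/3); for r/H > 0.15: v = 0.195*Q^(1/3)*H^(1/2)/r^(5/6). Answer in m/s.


r/H = 12.535 / 4.8 = 2.6115
r/H > 0.15, so v = 0.195*Q^(1/3)*H^(1/2)/r^(5/6)
Q^(1/3) = 14.197
H^(1/2) = 2.1909
r^(5/6) = 8.2244
v = 0.195 * 14.197 * 2.1909 / 8.2244 = 0.73748 m/s

0.73748 m/s


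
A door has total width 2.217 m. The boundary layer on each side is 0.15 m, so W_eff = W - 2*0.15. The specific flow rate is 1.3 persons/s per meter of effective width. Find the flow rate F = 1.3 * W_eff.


W_eff = 2.217 - 0.30 = 1.917 m
F = 1.3 * 1.917 = 2.4921 persons/s

2.4921 persons/s


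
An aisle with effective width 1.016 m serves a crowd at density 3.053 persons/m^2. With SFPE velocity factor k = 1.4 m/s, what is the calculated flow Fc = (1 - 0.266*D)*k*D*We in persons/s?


1 - 0.266*D = 1 - 0.266*3.053 = 0.18790
Fs = 0.18790 * 1.4 * 3.053 = 0.80313 persons/(s*m)
Fc = 0.80313 * 1.016 = 0.81598 persons/s

0.81598 persons/s


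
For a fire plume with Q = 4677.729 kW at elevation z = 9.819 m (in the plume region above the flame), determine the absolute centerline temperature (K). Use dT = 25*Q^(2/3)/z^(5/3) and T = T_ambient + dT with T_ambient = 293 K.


Q^(2/3) = 279.70
z^(5/3) = 45.024
dT = 25 * 279.70 / 45.024 = 155.30 K
T = 293 + 155.30 = 448.30 K

448.30 K


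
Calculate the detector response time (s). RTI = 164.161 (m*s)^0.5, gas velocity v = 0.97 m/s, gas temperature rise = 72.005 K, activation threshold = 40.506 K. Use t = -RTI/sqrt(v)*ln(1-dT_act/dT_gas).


dT_act/dT_gas = 0.56254
ln(1 - 0.56254) = -0.82678
t = -164.161 / sqrt(0.97) * -0.82678 = 137.81 s

137.81 s


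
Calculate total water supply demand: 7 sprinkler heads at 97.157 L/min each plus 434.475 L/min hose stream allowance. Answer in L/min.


Sprinkler demand = 7 * 97.157 = 680.099 L/min
Total = 680.099 + 434.475 = 1114.574 L/min

1114.574 L/min


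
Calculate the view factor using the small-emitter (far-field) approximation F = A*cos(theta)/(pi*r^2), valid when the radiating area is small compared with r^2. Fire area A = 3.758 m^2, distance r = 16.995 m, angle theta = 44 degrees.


cos(44 deg) = 0.71934
pi*r^2 = 907.39
F = 3.758 * 0.71934 / 907.39 = 0.0029792

0.0029792


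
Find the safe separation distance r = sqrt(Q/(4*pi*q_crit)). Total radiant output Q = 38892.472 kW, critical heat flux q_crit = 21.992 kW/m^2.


4*pi*q_crit = 276.36
Q/(4*pi*q_crit) = 140.73
r = sqrt(140.73) = 11.863 m

11.863 m


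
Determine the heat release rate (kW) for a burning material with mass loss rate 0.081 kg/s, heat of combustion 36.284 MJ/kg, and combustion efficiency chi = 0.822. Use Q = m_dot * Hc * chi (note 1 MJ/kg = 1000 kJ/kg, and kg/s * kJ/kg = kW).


Hc = 36.284 MJ/kg = 36.284 * 1000 kJ/kg = 36284 kJ/kg
Q = 0.081 kg/s * 36284 kJ/kg * 0.822 = 2415.9 kW

2415.9 kW


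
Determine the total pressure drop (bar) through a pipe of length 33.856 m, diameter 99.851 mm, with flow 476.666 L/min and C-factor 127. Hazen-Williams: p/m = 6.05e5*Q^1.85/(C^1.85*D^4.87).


Q^1.85 = 90094
C^1.85 = 7799.0
D^4.87 = 5.4556e+09
p/m = 0.0012811 bar/m
p_total = 0.0012811 * 33.856 = 0.043371 bar

0.043371 bar


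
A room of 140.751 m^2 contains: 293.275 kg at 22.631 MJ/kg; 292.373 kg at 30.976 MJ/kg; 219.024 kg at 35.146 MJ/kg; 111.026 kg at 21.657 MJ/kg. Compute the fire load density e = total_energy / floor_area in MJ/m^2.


Total energy = 293.275*22.631 + 292.373*30.976 + 219.024*35.146 + 111.026*21.657
= 6637.107 + 9056.546 + 7697.818 + 2404.490
= 25795.96 MJ
e = 25795.96 / 140.751 = 183.27 MJ/m^2

183.27 MJ/m^2


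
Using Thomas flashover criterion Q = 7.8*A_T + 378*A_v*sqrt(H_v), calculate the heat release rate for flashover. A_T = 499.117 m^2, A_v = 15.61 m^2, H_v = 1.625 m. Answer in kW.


7.8*A_T = 3893.1
sqrt(H_v) = 1.2748
378*A_v*sqrt(H_v) = 7521.8
Q = 3893.1 + 7521.8 = 11415 kW

11415 kW


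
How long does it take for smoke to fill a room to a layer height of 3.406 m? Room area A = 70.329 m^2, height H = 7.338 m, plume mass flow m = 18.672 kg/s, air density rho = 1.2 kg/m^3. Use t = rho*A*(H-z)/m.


H - z = 3.932 m
t = 1.2 * 70.329 * 3.932 / 18.672 = 17.772 s

17.772 s


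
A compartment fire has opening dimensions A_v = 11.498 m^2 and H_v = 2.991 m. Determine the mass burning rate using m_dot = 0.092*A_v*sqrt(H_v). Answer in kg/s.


sqrt(H_v) = 1.7295
m_dot = 0.092 * 11.498 * 1.7295 = 1.8294 kg/s

1.8294 kg/s


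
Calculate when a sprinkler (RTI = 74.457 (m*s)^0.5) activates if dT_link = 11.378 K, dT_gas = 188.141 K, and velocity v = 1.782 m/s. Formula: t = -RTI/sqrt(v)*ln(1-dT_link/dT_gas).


dT_link/dT_gas = 0.060476
ln(1 - 0.060476) = -0.062382
t = -74.457 / sqrt(1.782) * -0.062382 = 3.4794 s

3.4794 s


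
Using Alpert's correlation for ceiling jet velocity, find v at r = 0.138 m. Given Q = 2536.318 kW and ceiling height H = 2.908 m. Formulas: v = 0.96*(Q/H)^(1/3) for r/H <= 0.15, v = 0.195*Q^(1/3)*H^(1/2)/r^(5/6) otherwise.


r/H = 0.138 / 2.908 = 0.047455
r/H <= 0.15, so v = 0.96*(Q/H)^(1/3)
Q/H = 872.19
(Q/H)^(1/3) = 9.5544
v = 0.96 * 9.5544 = 9.1722 m/s

9.1722 m/s


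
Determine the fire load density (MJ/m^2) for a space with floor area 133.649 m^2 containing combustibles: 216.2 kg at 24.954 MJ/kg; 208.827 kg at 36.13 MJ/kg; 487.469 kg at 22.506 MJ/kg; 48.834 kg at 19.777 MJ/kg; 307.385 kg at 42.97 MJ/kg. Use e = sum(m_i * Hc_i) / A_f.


Total energy = 216.2*24.954 + 208.827*36.13 + 487.469*22.506 + 48.834*19.777 + 307.385*42.97
= 5395.055 + 7544.920 + 10970.98 + 965.7900 + 13208.33
= 38085.08 MJ
e = 38085.08 / 133.649 = 284.96 MJ/m^2

284.96 MJ/m^2


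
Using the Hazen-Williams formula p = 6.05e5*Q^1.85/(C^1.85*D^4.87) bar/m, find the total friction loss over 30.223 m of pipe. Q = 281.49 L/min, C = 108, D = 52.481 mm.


Q^1.85 = 34002
C^1.85 = 5778.8
D^4.87 = 2.3791e+08
p/m = 0.014963 bar/m
p_total = 0.014963 * 30.223 = 0.45223 bar

0.45223 bar


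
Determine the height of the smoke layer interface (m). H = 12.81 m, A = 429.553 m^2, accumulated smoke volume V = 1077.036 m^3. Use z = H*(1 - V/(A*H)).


V/(A*H) = 0.19573
1 - 0.19573 = 0.80427
z = 12.81 * 0.80427 = 10.303 m

10.303 m


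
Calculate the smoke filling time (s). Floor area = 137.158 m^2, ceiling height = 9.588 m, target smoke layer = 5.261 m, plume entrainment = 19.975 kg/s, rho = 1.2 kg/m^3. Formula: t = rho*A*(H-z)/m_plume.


H - z = 4.327 m
t = 1.2 * 137.158 * 4.327 / 19.975 = 35.654 s

35.654 s


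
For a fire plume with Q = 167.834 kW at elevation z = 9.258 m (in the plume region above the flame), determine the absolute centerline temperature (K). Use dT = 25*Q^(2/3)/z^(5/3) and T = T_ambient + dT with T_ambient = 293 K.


Q^(2/3) = 30.427
z^(5/3) = 40.819
dT = 25 * 30.427 / 40.819 = 18.635 K
T = 293 + 18.635 = 311.64 K

311.64 K


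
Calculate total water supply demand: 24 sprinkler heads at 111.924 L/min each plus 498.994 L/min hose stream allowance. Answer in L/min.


Sprinkler demand = 24 * 111.924 = 2686.176 L/min
Total = 2686.176 + 498.994 = 3185.17 L/min

3185.17 L/min


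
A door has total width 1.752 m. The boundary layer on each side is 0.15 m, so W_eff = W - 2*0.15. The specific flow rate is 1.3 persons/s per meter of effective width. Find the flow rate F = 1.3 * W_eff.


W_eff = 1.752 - 0.30 = 1.452 m
F = 1.3 * 1.452 = 1.8876 persons/s

1.8876 persons/s


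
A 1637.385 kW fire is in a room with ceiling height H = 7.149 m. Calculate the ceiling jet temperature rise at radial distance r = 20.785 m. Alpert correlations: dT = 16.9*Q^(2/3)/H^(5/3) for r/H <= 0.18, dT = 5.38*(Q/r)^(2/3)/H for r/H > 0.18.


r/H = 20.785 / 7.149 = 2.9074
r/H > 0.18, so dT = 5.38*(Q/r)^(2/3)/H
Q/r = 78.777
(Q/r)^(2/3) = 18.377
dT = 5.38 * 18.377 / 7.149 = 13.829 K

13.829 K


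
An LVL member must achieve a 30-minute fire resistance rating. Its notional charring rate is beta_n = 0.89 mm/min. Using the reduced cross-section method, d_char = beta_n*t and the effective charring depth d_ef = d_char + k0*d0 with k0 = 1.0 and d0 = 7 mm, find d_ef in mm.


d_char = 0.89 * 30 = 26.7 mm
d_ef = 26.7 + 1.0*7 = 33.7 mm

33.7 mm


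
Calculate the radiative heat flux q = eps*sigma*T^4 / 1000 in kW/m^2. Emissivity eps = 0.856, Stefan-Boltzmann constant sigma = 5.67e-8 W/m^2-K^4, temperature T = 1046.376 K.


T^4 = 1.1988e+12
q = 0.856 * 5.67e-8 * 1.1988e+12 / 1000 = 58.185 kW/m^2

58.185 kW/m^2


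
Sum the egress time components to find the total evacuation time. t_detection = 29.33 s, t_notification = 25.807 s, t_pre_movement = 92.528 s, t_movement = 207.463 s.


Total = 29.33 + 25.807 + 92.528 + 207.463 = 355.128 s

355.128 s


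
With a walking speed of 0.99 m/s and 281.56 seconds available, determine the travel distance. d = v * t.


d = 0.99 * 281.56 = 278.74 m

278.74 m


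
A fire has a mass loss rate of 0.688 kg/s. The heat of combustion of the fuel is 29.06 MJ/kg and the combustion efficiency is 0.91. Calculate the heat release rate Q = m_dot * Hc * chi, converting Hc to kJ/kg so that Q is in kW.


Hc = 29.06 MJ/kg = 29.06 * 1000 kJ/kg = 29060 kJ/kg
Q = 0.688 kg/s * 29060 kJ/kg * 0.91 = 18194 kW

18194 kW


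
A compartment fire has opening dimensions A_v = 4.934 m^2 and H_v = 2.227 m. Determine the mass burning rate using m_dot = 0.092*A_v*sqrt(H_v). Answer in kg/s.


sqrt(H_v) = 1.4923
m_dot = 0.092 * 4.934 * 1.4923 = 0.67740 kg/s

0.67740 kg/s


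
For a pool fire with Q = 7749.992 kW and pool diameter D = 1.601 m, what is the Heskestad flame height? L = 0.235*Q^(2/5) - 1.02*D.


Q^(2/5) = 35.952
0.235 * Q^(2/5) = 8.4487
1.02 * D = 1.6330
L = 6.8157 m

6.8157 m


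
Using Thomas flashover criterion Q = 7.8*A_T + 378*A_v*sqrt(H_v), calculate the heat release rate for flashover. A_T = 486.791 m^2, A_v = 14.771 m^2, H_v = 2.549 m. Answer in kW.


7.8*A_T = 3797.0
sqrt(H_v) = 1.5966
378*A_v*sqrt(H_v) = 8914.3
Q = 3797.0 + 8914.3 = 12711 kW

12711 kW


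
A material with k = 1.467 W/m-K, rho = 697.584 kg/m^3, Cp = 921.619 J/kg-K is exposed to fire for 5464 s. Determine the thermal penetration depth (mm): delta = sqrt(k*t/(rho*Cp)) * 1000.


alpha = 1.467 / (697.584 * 921.619) = 2.2818e-06 m^2/s
alpha * t = 0.012468
delta = sqrt(0.012468) * 1000 = 111.66 mm

111.66 mm


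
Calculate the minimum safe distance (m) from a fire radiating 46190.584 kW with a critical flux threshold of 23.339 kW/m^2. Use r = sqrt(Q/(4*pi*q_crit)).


4*pi*q_crit = 293.29
Q/(4*pi*q_crit) = 157.49
r = sqrt(157.49) = 12.550 m

12.550 m


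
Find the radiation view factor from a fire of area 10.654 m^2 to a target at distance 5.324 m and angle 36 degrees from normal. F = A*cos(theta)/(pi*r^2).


cos(36 deg) = 0.80902
pi*r^2 = 89.048
F = 10.654 * 0.80902 / 89.048 = 0.096793

0.096793


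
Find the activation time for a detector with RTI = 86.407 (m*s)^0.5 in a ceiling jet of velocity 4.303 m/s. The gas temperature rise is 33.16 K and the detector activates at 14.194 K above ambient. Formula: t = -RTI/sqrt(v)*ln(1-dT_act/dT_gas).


dT_act/dT_gas = 0.42805
ln(1 - 0.42805) = -0.55870
t = -86.407 / sqrt(4.303) * -0.55870 = 23.272 s

23.272 s


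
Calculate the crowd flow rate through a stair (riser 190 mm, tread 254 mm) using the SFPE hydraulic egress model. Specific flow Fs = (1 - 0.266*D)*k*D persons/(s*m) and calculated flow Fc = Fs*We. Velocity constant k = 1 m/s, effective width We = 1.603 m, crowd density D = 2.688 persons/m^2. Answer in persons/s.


1 - 0.266*D = 1 - 0.266*2.688 = 0.28499
Fs = 0.28499 * 1 * 2.688 = 0.76606 persons/(s*m)
Fc = 0.76606 * 1.603 = 1.2280 persons/s

1.2280 persons/s


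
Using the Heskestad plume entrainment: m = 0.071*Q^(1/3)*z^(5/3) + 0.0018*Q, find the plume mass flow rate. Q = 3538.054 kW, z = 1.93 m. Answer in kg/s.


Q^(1/3) = 15.238
z^(5/3) = 2.9918
First term = 0.071 * 15.238 * 2.9918 = 3.2367
Second term = 0.0018 * 3538.054 = 6.3685
m = 9.6052 kg/s

9.6052 kg/s


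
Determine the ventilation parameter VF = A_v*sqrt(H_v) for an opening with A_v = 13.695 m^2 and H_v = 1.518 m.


sqrt(H_v) = 1.2321
VF = 13.695 * 1.2321 = 16.873 m^(5/2)

16.873 m^(5/2)


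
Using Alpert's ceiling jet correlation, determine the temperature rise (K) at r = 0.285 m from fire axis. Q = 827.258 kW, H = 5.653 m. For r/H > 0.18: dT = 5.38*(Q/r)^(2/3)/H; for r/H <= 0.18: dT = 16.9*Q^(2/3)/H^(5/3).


r/H = 0.285 / 5.653 = 0.050416
r/H <= 0.18, so dT = 16.9*Q^(2/3)/H^(5/3)
Q^(2/3) = 88.124
H^(5/3) = 17.939
dT = 16.9 * 88.124 / 17.939 = 83.020 K

83.020 K


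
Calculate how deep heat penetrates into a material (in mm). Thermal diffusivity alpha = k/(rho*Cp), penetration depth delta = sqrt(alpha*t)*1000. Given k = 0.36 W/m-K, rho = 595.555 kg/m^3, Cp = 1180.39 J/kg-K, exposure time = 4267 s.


alpha = 0.36 / (595.555 * 1180.39) = 5.1210e-07 m^2/s
alpha * t = 0.0021851
delta = sqrt(0.0021851) * 1000 = 46.745 mm

46.745 mm


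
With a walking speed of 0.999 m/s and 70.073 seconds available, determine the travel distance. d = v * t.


d = 0.999 * 70.073 = 70.003 m

70.003 m


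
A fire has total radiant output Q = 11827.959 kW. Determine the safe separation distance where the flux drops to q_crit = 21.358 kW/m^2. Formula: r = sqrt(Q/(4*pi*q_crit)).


4*pi*q_crit = 268.39
Q/(4*pi*q_crit) = 44.070
r = sqrt(44.070) = 6.6385 m

6.6385 m


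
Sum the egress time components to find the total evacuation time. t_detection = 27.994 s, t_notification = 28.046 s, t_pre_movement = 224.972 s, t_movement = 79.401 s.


Total = 27.994 + 28.046 + 224.972 + 79.401 = 360.413 s

360.413 s


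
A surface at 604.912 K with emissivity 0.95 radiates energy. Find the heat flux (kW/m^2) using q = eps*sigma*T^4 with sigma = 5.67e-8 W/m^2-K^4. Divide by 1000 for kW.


T^4 = 1.3390e+11
q = 0.95 * 5.67e-8 * 1.3390e+11 / 1000 = 7.2123 kW/m^2

7.2123 kW/m^2


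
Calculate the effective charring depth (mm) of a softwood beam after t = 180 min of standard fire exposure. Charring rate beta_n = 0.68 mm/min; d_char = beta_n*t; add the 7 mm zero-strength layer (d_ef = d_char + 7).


d_char = 0.68 * 180 = 122.4 mm
d_ef = 122.4 + 1.0*7 = 129.4 mm

129.4 mm


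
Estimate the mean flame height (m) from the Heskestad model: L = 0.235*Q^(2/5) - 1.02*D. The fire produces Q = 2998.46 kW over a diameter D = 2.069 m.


Q^(2/5) = 24.590
0.235 * Q^(2/5) = 5.7787
1.02 * D = 2.1104
L = 3.6683 m

3.6683 m


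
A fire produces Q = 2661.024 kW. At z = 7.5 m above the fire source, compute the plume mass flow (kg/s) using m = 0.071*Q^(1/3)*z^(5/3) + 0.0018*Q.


Q^(1/3) = 13.857
z^(5/3) = 28.737
First term = 0.071 * 13.857 * 28.737 = 28.273
Second term = 0.0018 * 2661.024 = 4.7898
m = 33.063 kg/s

33.063 kg/s


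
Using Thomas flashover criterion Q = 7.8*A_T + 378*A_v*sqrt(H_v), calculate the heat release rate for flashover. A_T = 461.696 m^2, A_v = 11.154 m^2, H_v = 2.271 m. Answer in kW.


7.8*A_T = 3601.2
sqrt(H_v) = 1.5070
378*A_v*sqrt(H_v) = 6353.8
Q = 3601.2 + 6353.8 = 9955.0 kW

9955.0 kW


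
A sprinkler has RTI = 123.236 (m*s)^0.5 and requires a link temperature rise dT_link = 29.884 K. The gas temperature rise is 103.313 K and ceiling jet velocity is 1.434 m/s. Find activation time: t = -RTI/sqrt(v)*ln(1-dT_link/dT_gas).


dT_link/dT_gas = 0.28926
ln(1 - 0.28926) = -0.34144
t = -123.236 / sqrt(1.434) * -0.34144 = 35.138 s

35.138 s


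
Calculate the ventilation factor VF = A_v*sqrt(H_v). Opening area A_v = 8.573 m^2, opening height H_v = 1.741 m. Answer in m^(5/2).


sqrt(H_v) = 1.3195
VF = 8.573 * 1.3195 = 11.312 m^(5/2)

11.312 m^(5/2)


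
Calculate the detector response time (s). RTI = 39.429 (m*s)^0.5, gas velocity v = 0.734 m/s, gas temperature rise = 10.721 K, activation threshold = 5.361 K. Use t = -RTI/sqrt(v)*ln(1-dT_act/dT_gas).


dT_act/dT_gas = 0.50005
ln(1 - 0.50005) = -0.69324
t = -39.429 / sqrt(0.734) * -0.69324 = 31.904 s

31.904 s


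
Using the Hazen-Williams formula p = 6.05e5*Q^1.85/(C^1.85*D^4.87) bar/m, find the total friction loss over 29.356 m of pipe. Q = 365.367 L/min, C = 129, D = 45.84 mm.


Q^1.85 = 55087
C^1.85 = 8027.7
D^4.87 = 1.2310e+08
p/m = 0.033725 bar/m
p_total = 0.033725 * 29.356 = 0.99003 bar

0.99003 bar


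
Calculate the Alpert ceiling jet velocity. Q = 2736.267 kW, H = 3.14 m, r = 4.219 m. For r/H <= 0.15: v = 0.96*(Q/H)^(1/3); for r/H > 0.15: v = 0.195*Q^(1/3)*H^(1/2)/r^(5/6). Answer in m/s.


r/H = 4.219 / 3.14 = 1.3436
r/H > 0.15, so v = 0.195*Q^(1/3)*H^(1/2)/r^(5/6)
Q^(1/3) = 13.987
H^(1/2) = 1.7720
r^(5/6) = 3.3190
v = 0.195 * 13.987 * 1.7720 / 3.3190 = 1.4562 m/s

1.4562 m/s


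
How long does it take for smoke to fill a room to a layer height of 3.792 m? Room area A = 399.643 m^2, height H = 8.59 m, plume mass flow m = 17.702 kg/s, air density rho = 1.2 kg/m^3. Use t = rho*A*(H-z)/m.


H - z = 4.798 m
t = 1.2 * 399.643 * 4.798 / 17.702 = 129.98 s

129.98 s


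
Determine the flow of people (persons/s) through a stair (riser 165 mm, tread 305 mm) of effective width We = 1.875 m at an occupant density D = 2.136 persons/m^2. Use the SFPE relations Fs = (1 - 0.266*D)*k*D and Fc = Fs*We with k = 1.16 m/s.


1 - 0.266*D = 1 - 0.266*2.136 = 0.43182
Fs = 0.43182 * 1.16 * 2.136 = 1.0700 persons/(s*m)
Fc = 1.0700 * 1.875 = 2.0062 persons/s

2.0062 persons/s


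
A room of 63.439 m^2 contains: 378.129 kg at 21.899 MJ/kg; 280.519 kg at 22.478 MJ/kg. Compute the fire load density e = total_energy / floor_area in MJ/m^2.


Total energy = 378.129*21.899 + 280.519*22.478
= 8280.647 + 6305.506
= 14586.15 MJ
e = 14586.15 / 63.439 = 229.92 MJ/m^2

229.92 MJ/m^2
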